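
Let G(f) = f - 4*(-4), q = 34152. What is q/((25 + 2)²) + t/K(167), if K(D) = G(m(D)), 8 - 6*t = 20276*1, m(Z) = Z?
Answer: 420806/14823 ≈ 28.389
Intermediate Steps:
t = -3378 (t = 4/3 - 10138/3 = -3378)
G(f) = 16 + f (G(f) = f + 16 = 16 + f)
K(D) = 16 + D
q/((25 + 2)²) + t/K(167) = 34152/((25 + 2)²) - 3378/(16 + 167) = 34152/(27²) - 3378/183 = 34152/729 - 3378*1/183 = 34152*(1/729) - 1126/61 = 11384/243 - 1126/61 = 420806/14823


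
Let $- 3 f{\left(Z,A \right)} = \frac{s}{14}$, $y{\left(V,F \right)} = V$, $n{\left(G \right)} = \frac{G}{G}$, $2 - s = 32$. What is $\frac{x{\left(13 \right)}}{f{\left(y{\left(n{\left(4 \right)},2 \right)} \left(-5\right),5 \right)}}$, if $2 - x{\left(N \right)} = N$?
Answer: $- \frac{77}{5} \approx -15.4$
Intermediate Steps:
$s = -30$ ($s = 2 - 32 = -30$)
$x{\left(N \right)} = 2 - N$
$n{\left(G \right)} = 1$
$f{\left(Z,A \right)} = \frac{5}{7}$ ($f{\left(Z,A \right)} = - \frac{\left(-30\right) \frac{1}{14}}{3} = \left(- \frac{1}{3}\right) \left(- \frac{15}{7}\right) = \frac{5}{7}$)
$\frac{x{\left(13 \right)}}{f{\left(y{\left(n{\left(4 \right)},2 \right)} \left(-5\right),5 \right)}} = \frac{2 - 13}{\frac{5}{7}} = \left(2 - 13\right) \frac{7}{5} = \left(-11\right) \frac{7}{5} = - \frac{77}{5}$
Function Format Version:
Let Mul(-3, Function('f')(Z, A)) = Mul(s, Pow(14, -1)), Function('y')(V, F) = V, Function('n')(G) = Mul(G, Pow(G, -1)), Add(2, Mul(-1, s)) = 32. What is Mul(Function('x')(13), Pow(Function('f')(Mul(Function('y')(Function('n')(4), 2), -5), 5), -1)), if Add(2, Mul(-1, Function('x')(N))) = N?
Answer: Rational(-77, 5) ≈ -15.400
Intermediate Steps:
s = -30 (s = Add(2, Mul(-1, 32)) = Add(2, -32) = -30)
Function('x')(N) = Add(2, Mul(-1, N))
Function('n')(G) = 1
Function('f')(Z, A) = Rational(5, 7) (Function('f')(Z, A) = Mul(Rational(-1, 3), Mul(-30, Pow(14, -1))) = Mul(Rational(-1, 3), Mul(-30, Rational(1, 14))) = Mul(Rational(-1, 3), Rational(-15, 7)) = Rational(5, 7))
Mul(Function('x')(13), Pow(Function('f')(Mul(Function('y')(Function('n')(4), 2), -5), 5), -1)) = Mul(Add(2, Mul(-1, 13)), Pow(Rational(5, 7), -1)) = Mul(Add(2, -13), Rational(7, 5)) = Mul(-11, Rational(7, 5)) = Rational(-77, 5)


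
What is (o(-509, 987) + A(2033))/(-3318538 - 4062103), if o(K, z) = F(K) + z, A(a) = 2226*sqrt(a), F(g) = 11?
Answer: -998/7380641 - 2226*sqrt(2033)/7380641 ≈ -0.013734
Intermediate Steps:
o(K, z) = 11 + z
(o(-509, 987) + A(2033))/(-3318538 - 4062103) = ((11 + 987) + 2226*sqrt(2033))/(-3318538 - 4062103) = (998 + 2226*sqrt(2033))/(-7380641) = (998 + 2226*sqrt(2033))*(-1/7380641) = -998/7380641 - 2226*sqrt(2033)/7380641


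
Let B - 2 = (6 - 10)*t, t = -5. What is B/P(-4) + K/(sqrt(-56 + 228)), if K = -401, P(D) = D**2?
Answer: 11/8 - 401*sqrt(43)/86 ≈ -29.201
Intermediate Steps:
B = 22 (B = 2 + (6 - 10)*(-5) = 2 - 4*(-5) = 2 + 20 = 22)
B/P(-4) + K/(sqrt(-56 + 228)) = 22/((-4)**2) - 401/sqrt(-56 + 228) = 22/16 - 401*sqrt(43)/86 = 22*(1/16) - 401*sqrt(43)/86 = 11/8 - 401*sqrt(43)/86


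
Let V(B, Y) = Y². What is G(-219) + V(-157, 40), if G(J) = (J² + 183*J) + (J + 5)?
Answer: 9270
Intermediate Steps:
G(J) = 5 + J² + 184*J (G(J) = (J² + 183*J) + (5 + J) = 5 + J² + 184*J)
G(-219) + V(-157, 40) = (5 + (-219)² + 184*(-219)) + 40² = (5 + 47961 - 40296) + 1600 = 7670 + 1600 = 9270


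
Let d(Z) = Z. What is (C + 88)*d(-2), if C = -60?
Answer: -56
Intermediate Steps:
(C + 88)*d(-2) = (-60 + 88)*(-2) = 28*(-2) = -56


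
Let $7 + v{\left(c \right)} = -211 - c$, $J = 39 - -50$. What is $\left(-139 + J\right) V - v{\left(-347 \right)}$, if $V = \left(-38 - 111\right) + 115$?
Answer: $1571$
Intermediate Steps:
$J = 89$ ($J = 39 + 50 = 89$)
$v{\left(c \right)} = -218 - c$ ($v{\left(c \right)} = -7 - \left(211 + c\right) = -218 - c$)
$V = -34$ ($V = -149 + 115 = -34$)
$\left(-139 + J\right) V - v{\left(-347 \right)} = \left(-139 + 89\right) \left(-34\right) - \left(-218 - -347\right) = \left(-50\right) \left(-34\right) - \left(-218 + 347\right) = 1700 - 129 = 1571$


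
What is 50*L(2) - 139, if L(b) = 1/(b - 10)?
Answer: -581/4 ≈ -145.25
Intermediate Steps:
L(b) = 1/(-10 + b)
50*L(2) - 139 = 50/(-10 + 2) - 139 = 50/(-8) - 139 = 50*(-1/8) - 139 = -25/4 - 139 = -581/4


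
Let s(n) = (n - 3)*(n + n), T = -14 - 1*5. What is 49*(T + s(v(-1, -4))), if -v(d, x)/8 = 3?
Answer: 62573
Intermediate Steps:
v(d, x) = -24 (v(d, x) = -8*3 = -24)
T = -19 (T = -14 - 5 = -19)
s(n) = 2*n*(-3 + n) (s(n) = (-3 + n)*(2*n) = 2*n*(-3 + n))
49*(T + s(v(-1, -4))) = 49*(-19 + 2*(-24)*(-3 - 24)) = 49*(-19 + 2*(-24)*(-27)) = 49*(-19 + 1296) = 49*1277 = 62573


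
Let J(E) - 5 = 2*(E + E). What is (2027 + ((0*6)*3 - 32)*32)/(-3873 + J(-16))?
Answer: -1003/3932 ≈ -0.25509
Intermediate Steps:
J(E) = 5 + 4*E (J(E) = 5 + 2*(E + E) = 5 + 2*(2*E) = 5 + 4*E)
(2027 + ((0*6)*3 - 32)*32)/(-3873 + J(-16)) = (2027 + ((0*6)*3 - 32)*32)/(-3873 + (5 + 4*(-16))) = (2027 + (0*3 - 32)*32)/(-3873 + (5 - 64)) = (2027 + (0 - 32)*32)/(-3873 - 59) = (2027 - 32*32)/(-3932) = (2027 - 1024)*(-1/3932) = 1003*(-1/3932) = -1003/3932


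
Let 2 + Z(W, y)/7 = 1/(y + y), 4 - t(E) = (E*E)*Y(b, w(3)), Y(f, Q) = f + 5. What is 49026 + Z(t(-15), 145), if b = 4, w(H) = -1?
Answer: 14213487/290 ≈ 49012.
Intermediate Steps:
Y(f, Q) = 5 + f
t(E) = 4 - 9*E² (t(E) = 4 - E*E*(5 + 4) = 4 - E²*9 = 4 - 9*E²)
Z(W, y) = -14 + 7/(2*y) (Z(W, y) = -14 + 7/(y + y) = -14 + 7/((2*y)) = -14 + 7*(1/(2*y)) = -14 + 7/(2*y))
49026 + Z(t(-15), 145) = 49026 + (-14 + (7/2)/145) = 49026 + (-14 + (7/2)*(1/145)) = 49026 + (-14 + 7/290) = 49026 - 4053/290 = 14213487/290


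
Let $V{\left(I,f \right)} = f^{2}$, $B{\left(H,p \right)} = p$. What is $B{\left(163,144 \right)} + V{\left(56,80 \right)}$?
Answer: $6544$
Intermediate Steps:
$B{\left(163,144 \right)} + V{\left(56,80 \right)} = 144 + 80^{2} = 144 + 6400 = 6544$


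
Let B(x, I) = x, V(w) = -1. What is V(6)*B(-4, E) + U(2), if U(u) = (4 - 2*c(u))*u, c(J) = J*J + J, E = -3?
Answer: -12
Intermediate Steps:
c(J) = J + J² (c(J) = J² + J = J + J²)
U(u) = u*(4 - 2*u*(1 + u)) (U(u) = (4 - 2*u*(1 + u))*u = u*(4 - 2*u*(1 + u)))
V(6)*B(-4, E) + U(2) = -1*(-4) + 2*2*(2 - 1*2 - 1*2²) = 4 + 2*2*(2 - 2 - 1*4) = 4 + 2*2*(2 - 2 - 4) = 4 + 2*2*(-4) = 4 - 16 = -12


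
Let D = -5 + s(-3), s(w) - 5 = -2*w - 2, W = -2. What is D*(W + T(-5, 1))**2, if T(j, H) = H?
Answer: 4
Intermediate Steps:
s(w) = 3 - 2*w (s(w) = 5 + (-2*w - 2) = 5 + (-2 - 2*w) = 3 - 2*w)
D = 4 (D = -5 + (3 - 2*(-3)) = -5 + (3 + 6) = -5 + 9 = 4)
D*(W + T(-5, 1))**2 = 4*(-2 + 1)**2 = 4*(-1)**2 = 4*1 = 4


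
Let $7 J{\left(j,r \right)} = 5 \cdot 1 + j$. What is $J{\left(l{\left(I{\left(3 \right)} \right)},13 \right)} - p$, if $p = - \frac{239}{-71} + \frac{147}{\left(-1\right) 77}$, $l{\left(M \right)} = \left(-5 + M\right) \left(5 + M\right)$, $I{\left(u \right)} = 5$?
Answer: $- \frac{4061}{5467} \approx -0.74282$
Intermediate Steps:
$p = \frac{1138}{781}$ ($p = \left(-239\right) \left(- \frac{1}{71}\right) + \frac{147}{-77} = \frac{239}{71} + 147 \left(- \frac{1}{77}\right) = \frac{239}{71} - \frac{21}{11} = \frac{1138}{781} \approx 1.4571$)
$J{\left(j,r \right)} = \frac{5}{7} + \frac{j}{7}$ ($J{\left(j,r \right)} = \frac{5 \cdot 1 + j}{7} = \frac{5 + j}{7} = \frac{5}{7} + \frac{j}{7}$)
$J{\left(l{\left(I{\left(3 \right)} \right)},13 \right)} - p = \left(\frac{5}{7} + \frac{-25 + 5^{2}}{7}\right) - \frac{1138}{781} = \left(\frac{5}{7} + \frac{-25 + 25}{7}\right) - \frac{1138}{781} = \left(\frac{5}{7} + \frac{1}{7} \cdot 0\right) - \frac{1138}{781} = \left(\frac{5}{7} + 0\right) - \frac{1138}{781} = \frac{5}{7} - \frac{1138}{781} = - \frac{4061}{5467}$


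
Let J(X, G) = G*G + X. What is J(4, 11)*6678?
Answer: 834750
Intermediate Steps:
J(X, G) = X + G² (J(X, G) = G² + X = X + G²)
J(4, 11)*6678 = (4 + 11²)*6678 = (4 + 121)*6678 = 125*6678 = 834750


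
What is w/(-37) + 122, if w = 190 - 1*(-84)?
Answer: 4240/37 ≈ 114.59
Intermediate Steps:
w = 274 (w = 190 + 84 = 274)
w/(-37) + 122 = 274/(-37) + 122 = -1/37*274 + 122 = -274/37 + 122 = 4240/37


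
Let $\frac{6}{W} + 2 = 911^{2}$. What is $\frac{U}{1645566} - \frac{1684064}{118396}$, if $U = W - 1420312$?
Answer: $- \frac{4177160986640527}{276869550633351} \approx -15.087$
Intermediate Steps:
$W = \frac{6}{829919}$ ($W = \frac{6}{-2 + 911^{2}} = \frac{6}{-2 + 829921} = \frac{6}{829919} \approx 7.2296 \cdot 10^{-6}$)
$U = - \frac{1178743914722}{829919}$ ($U = \frac{6}{829919} - 1420312 = - \frac{1178743914722}{829919} \approx -1.4203 \cdot 10^{6}$)
$\frac{U}{1645566} - \frac{1684064}{118396} = - \frac{1178743914722}{829919 \cdot 1645566} - \frac{1684064}{118396} = \left(- \frac{1178743914722}{829919}\right) \frac{1}{1645566} - \frac{421016}{29599} = - \frac{8073588457}{9354017049} - \frac{421016}{29599} = - \frac{4177160986640527}{276869550633351}$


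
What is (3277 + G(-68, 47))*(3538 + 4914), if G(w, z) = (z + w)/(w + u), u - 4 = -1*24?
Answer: 609382861/22 ≈ 2.7699e+7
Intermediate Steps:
u = -20 (u = 4 - 1*24 = 4 - 24 = -20)
G(w, z) = (w + z)/(-20 + w) (G(w, z) = (z + w)/(w - 20) = (w + z)/(-20 + w))
(3277 + G(-68, 47))*(3538 + 4914) = (3277 + (-68 + 47)/(-20 - 68))*(3538 + 4914) = (3277 - 21/(-88))*8452 = (3277 - 1/88*(-21))*8452 = (3277 + 21/88)*8452 = (288397/88)*8452 = 609382861/22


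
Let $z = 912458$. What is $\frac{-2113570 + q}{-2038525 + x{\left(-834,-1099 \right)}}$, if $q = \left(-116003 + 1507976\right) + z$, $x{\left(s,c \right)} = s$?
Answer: $- \frac{190861}{2039359} \approx -0.093589$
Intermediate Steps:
$q = 2304431$ ($q = \left(-116003 + 1507976\right) + 912458 = 1391973 + 912458 = 2304431$)
$\frac{-2113570 + q}{-2038525 + x{\left(-834,-1099 \right)}} = \frac{-2113570 + 2304431}{-2038525 - 834} = \frac{190861}{-2039359} = 190861 \left(- \frac{1}{2039359}\right) = - \frac{190861}{2039359}$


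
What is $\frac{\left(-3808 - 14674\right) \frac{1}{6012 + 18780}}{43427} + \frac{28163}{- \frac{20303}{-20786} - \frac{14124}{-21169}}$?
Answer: $\frac{6671009772792563624953}{389408381138952732} \approx 17131.0$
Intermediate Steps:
$\frac{\left(-3808 - 14674\right) \frac{1}{6012 + 18780}}{43427} + \frac{28163}{- \frac{20303}{-20786} - \frac{14124}{-21169}} = - \frac{18482}{24792} \cdot \frac{1}{43427} + \frac{28163}{\left(-20303\right) \left(- \frac{1}{20786}\right) - - \frac{14124}{21169}} = \left(-18482\right) \frac{1}{24792} \cdot \frac{1}{43427} + \frac{28163}{\frac{20303}{20786} + \frac{14124}{21169}} = \left(- \frac{9241}{12396}\right) \frac{1}{43427} + \frac{28163}{\frac{723375671}{440018834}} = - \frac{9241}{538321092} + 28163 \cdot \frac{440018834}{723375671} = - \frac{9241}{538321092} + \frac{12392250421942}{723375671} = \frac{6671009772792563624953}{389408381138952732}$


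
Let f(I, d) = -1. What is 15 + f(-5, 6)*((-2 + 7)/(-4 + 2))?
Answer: 35/2 ≈ 17.500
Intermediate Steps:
15 + f(-5, 6)*((-2 + 7)/(-4 + 2)) = 15 - (-2 + 7)/(-4 + 2) = 15 - 5/(-2) = 15 - 5*(-1)/2 = 15 - 1*(-5/2) = 15 + 5/2 = 35/2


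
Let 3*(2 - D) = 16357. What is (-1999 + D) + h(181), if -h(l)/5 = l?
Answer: -25063/3 ≈ -8354.3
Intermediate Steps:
D = -16351/3 (D = 2 - 1/3*16357 = 2 - 16357/3 = -16351/3 ≈ -5450.3)
h(l) = -5*l
(-1999 + D) + h(181) = (-1999 - 16351/3) - 5*181 = -22348/3 - 905 = -25063/3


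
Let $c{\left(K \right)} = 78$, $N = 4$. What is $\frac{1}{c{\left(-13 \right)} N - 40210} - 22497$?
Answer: $- \frac{897585307}{39898} \approx -22497.0$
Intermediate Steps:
$\frac{1}{c{\left(-13 \right)} N - 40210} - 22497 = \frac{1}{78 \cdot 4 - 40210} - 22497 = \frac{1}{312 - 40210} - 22497 = \frac{1}{-39898} - 22497 = - \frac{1}{39898} - 22497 = - \frac{897585307}{39898}$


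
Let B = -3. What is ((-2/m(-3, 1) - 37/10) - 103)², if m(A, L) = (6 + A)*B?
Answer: 91833889/8100 ≈ 11338.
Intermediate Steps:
m(A, L) = -18 - 3*A (m(A, L) = (6 + A)*(-3) = -18 - 3*A)
((-2/m(-3, 1) - 37/10) - 103)² = ((-2/(-18 - 3*(-3)) - 37/10) - 103)² = ((-2/(-18 + 9) - 37*⅒) - 103)² = ((-2/(-9) - 37/10) - 103)² = ((-2*(-⅑) - 37/10) - 103)² = ((2/9 - 37/10) - 103)² = (-313/90 - 103)² = (-9583/90)² = 91833889/8100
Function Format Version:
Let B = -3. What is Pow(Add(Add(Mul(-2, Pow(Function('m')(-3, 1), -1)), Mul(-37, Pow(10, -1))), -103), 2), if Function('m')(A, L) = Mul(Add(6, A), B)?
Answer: Rational(91833889, 8100) ≈ 11338.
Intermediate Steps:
Function('m')(A, L) = Add(-18, Mul(-3, A)) (Function('m')(A, L) = Mul(Add(6, A), -3) = Add(-18, Mul(-3, A)))
Pow(Add(Add(Mul(-2, Pow(Function('m')(-3, 1), -1)), Mul(-37, Pow(10, -1))), -103), 2) = Pow(Add(Add(Mul(-2, Pow(Add(-18, Mul(-3, -3)), -1)), Mul(-37, Pow(10, -1))), -103), 2) = Pow(Add(Add(Mul(-2, Pow(Add(-18, 9), -1)), Mul(-37, Rational(1, 10))), -103), 2) = Pow(Add(Add(Mul(-2, Pow(-9, -1)), Rational(-37, 10)), -103), 2) = Pow(Add(Add(Mul(-2, Rational(-1, 9)), Rational(-37, 10)), -103), 2) = Pow(Add(Add(Rational(2, 9), Rational(-37, 10)), -103), 2) = Pow(Add(Rational(-313, 90), -103), 2) = Pow(Rational(-9583, 90), 2) = Rational(91833889, 8100)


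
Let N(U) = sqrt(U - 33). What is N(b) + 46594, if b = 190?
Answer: 46594 + sqrt(157) ≈ 46607.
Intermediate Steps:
N(U) = sqrt(-33 + U)
N(b) + 46594 = sqrt(-33 + 190) + 46594 = sqrt(157) + 46594 = 46594 + sqrt(157)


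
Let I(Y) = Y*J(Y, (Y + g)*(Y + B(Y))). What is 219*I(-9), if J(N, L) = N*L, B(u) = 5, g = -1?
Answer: 709560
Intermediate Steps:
J(N, L) = L*N
I(Y) = Y²*(-1 + Y)*(5 + Y) (I(Y) = Y*(((Y - 1)*(Y + 5))*Y) = Y*(((-1 + Y)*(5 + Y))*Y) = Y*(Y*(-1 + Y)*(5 + Y)) = Y²*(-1 + Y)*(5 + Y))
219*I(-9) = 219*((-9)²*(-5 + (-9)² + 4*(-9))) = 219*(81*(-5 + 81 - 36)) = 219*(81*40) = 219*3240 = 709560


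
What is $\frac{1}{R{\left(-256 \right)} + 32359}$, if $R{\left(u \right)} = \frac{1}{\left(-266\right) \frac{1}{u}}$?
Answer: $\frac{133}{4303875} \approx 3.0902 \cdot 10^{-5}$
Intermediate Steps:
$R{\left(u \right)} = - \frac{u}{266}$
$\frac{1}{R{\left(-256 \right)} + 32359} = \frac{1}{\left(- \frac{1}{266}\right) \left(-256\right) + 32359} = \frac{1}{\frac{128}{133} + 32359} = \frac{1}{\frac{4303875}{133}} = \frac{133}{4303875}$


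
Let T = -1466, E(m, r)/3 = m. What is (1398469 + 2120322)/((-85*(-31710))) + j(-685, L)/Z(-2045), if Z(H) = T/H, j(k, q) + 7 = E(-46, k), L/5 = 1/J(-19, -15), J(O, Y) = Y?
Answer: -198520027786/987845775 ≈ -200.96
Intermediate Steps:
E(m, r) = 3*m
L = -⅓ (L = 5/(-15) = 5*(-1/15) = -⅓ ≈ -0.33333)
j(k, q) = -145 (j(k, q) = -7 + 3*(-46) = -7 - 138 = -145)
Z(H) = -1466/H
(1398469 + 2120322)/((-85*(-31710))) + j(-685, L)/Z(-2045) = (1398469 + 2120322)/((-85*(-31710))) - 145/((-1466/(-2045))) = 3518791/2695350 - 145/((-1466*(-1/2045))) = 3518791*(1/2695350) - 145/1466/2045 = 3518791/2695350 - 145*2045/1466 = 3518791/2695350 - 296525/1466 = -198520027786/987845775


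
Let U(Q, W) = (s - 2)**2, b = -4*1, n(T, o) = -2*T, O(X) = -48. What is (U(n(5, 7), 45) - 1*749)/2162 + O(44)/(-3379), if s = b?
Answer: -100237/317626 ≈ -0.31558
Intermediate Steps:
b = -4
s = -4
U(Q, W) = 36 (U(Q, W) = (-4 - 2)**2 = (-6)**2 = 36)
(U(n(5, 7), 45) - 1*749)/2162 + O(44)/(-3379) = (36 - 1*749)/2162 - 48/(-3379) = (36 - 749)*(1/2162) - 48*(-1/3379) = -713*1/2162 + 48/3379 = -31/94 + 48/3379 = -100237/317626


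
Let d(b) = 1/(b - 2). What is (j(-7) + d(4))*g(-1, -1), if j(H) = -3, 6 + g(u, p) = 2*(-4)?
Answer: 35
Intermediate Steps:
g(u, p) = -14 (g(u, p) = -6 + 2*(-4) = -6 - 8 = -14)
d(b) = 1/(-2 + b)
(j(-7) + d(4))*g(-1, -1) = (-3 + 1/(-2 + 4))*(-14) = (-3 + 1/2)*(-14) = -5/2*(-14) = 35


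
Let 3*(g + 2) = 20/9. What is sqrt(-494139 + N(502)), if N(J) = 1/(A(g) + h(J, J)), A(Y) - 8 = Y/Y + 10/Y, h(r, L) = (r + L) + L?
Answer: I*sqrt(81086282649015)/12810 ≈ 702.95*I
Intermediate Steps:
h(r, L) = r + 2*L (h(r, L) = (L + r) + L = r + 2*L)
g = -34/27 (g = -2 + (20/9)/3 = -2 + (20*(1/9))/3 = -2 + (1/3)*(20/9) = -2 + 20/27 = -34/27 ≈ -1.2593)
A(Y) = 9 + 10/Y (A(Y) = 8 + (Y/Y + 10/Y) = 8 + (1 + 10/Y) = 9 + 10/Y)
N(J) = 1/(18/17 + 3*J) (N(J) = 1/((9 + 10/(-34/27)) + (J + 2*J)) = 1/((9 + 10*(-27/34)) + 3*J) = 1/((9 - 135/17) + 3*J) = 1/(18/17 + 3*J))
sqrt(-494139 + N(502)) = sqrt(-494139 + 17/(3*(6 + 17*502))) = sqrt(-494139 + 17/(3*(6 + 8534))) = sqrt(-494139 + (17/3)/8540) = sqrt(-494139 + (17/3)*(1/8540)) = sqrt(-494139 + 17/25620) = sqrt(-12659841163/25620) = I*sqrt(81086282649015)/12810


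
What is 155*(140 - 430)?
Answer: -44950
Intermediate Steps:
155*(140 - 430) = 155*(-290) = -44950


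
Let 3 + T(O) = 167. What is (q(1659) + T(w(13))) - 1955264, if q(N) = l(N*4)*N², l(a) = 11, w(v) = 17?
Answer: 28319991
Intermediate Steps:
T(O) = 164 (T(O) = -3 + 167 = 164)
q(N) = 11*N²
(q(1659) + T(w(13))) - 1955264 = (11*1659² + 164) - 1955264 = (11*2752281 + 164) - 1955264 = (30275091 + 164) - 1955264 = 30275255 - 1955264 = 28319991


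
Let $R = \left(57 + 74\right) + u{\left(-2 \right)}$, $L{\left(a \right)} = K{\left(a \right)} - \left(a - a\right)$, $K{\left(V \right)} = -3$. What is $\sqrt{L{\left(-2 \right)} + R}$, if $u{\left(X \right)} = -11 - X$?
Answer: $\sqrt{119} \approx 10.909$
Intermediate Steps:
$L{\left(a \right)} = -3$ ($L{\left(a \right)} = -3 - \left(a - a\right) = -3 - 0 = -3 + 0 = -3$)
$R = 122$ ($R = \left(57 + 74\right) - 9 = 131 + \left(-11 + 2\right) = 131 - 9 = 122$)
$\sqrt{L{\left(-2 \right)} + R} = \sqrt{-3 + 122} = \sqrt{119}$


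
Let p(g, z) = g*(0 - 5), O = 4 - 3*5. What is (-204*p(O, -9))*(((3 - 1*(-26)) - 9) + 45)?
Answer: -729300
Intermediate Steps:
O = -11 (O = 4 - 15 = -11)
p(g, z) = -5*g (p(g, z) = g*(-5) = -5*g)
(-204*p(O, -9))*(((3 - 1*(-26)) - 9) + 45) = (-(-1020)*(-11))*(((3 - 1*(-26)) - 9) + 45) = (-204*55)*(((3 + 26) - 9) + 45) = -11220*((29 - 9) + 45) = -11220*(20 + 45) = -11220*65 = -729300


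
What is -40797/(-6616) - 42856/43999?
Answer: 1511491907/291097384 ≈ 5.1924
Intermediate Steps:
-40797/(-6616) - 42856/43999 = -40797*(-1/6616) - 42856*1/43999 = 40797/6616 - 42856/43999 = 1511491907/291097384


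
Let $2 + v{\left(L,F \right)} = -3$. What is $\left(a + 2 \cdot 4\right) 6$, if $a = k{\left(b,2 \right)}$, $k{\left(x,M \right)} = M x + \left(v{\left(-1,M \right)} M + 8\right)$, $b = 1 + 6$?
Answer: $120$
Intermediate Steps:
$b = 7$
$v{\left(L,F \right)} = -5$ ($v{\left(L,F \right)} = -2 - 3 = -5$)
$k{\left(x,M \right)} = 8 - 5 M + M x$ ($k{\left(x,M \right)} = M x - \left(-8 + 5 M\right) = 8 - 5 M + M x$)
$a = 12$ ($a = 8 - 10 + 2 \cdot 7 = 8 - 10 + 14 = 12$)
$\left(a + 2 \cdot 4\right) 6 = \left(12 + 2 \cdot 4\right) 6 = \left(12 + 8\right) 6 = 20 \cdot 6 = 120$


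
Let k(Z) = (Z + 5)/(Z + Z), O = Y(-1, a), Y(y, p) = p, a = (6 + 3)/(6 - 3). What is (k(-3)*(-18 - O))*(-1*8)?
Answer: -56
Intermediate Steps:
a = 3 (a = 9/3 = 9*(⅓) = 3)
O = 3
k(Z) = (5 + Z)/(2*Z) (k(Z) = (5 + Z)/((2*Z)) = (5 + Z)*(1/(2*Z)) = (5 + Z)/(2*Z))
(k(-3)*(-18 - O))*(-1*8) = (((½)*(5 - 3)/(-3))*(-18 - 1*3))*(-1*8) = (((½)*(-⅓)*2)*(-18 - 3))*(-8) = -⅓*(-21)*(-8) = 7*(-8) = -56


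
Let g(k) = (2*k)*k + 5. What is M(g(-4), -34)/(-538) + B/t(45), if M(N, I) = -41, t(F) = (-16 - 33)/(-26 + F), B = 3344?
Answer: -34180359/26362 ≈ -1296.6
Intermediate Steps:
t(F) = -49/(-26 + F)
g(k) = 5 + 2*k**2 (g(k) = 2*k**2 + 5 = 5 + 2*k**2)
M(g(-4), -34)/(-538) + B/t(45) = -41/(-538) + 3344/((-49/(-26 + 45))) = -41*(-1/538) + 3344/((-49/19)) = 41/538 + 3344/((-49*1/19)) = 41/538 + 3344/(-49/19) = 41/538 + 3344*(-19/49) = 41/538 - 63536/49 = -34180359/26362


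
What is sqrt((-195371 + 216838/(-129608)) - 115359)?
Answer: I*sqrt(326233953147139)/32402 ≈ 557.43*I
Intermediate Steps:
sqrt((-195371 + 216838/(-129608)) - 115359) = sqrt((-195371 + 216838*(-1/129608)) - 115359) = sqrt((-195371 - 108419/64804) - 115359) = sqrt(-12660930703/64804 - 115359) = sqrt(-20136655339/64804) = I*sqrt(326233953147139)/32402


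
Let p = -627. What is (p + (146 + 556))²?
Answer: 5625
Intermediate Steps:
(p + (146 + 556))² = (-627 + (146 + 556))² = (-627 + 702)² = 75² = 5625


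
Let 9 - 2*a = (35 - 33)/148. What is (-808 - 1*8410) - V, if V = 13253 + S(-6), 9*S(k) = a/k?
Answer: -179587567/7992 ≈ -22471.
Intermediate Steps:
a = 665/148 (a = 9/2 - (35 - 33)/(2*148) = 9/2 - 1/148 = 665/148 ≈ 4.4932)
S(k) = 665/(1332*k) (S(k) = (665/(148*k))/9 = 665/(1332*k))
V = 105917311/7992 (V = 13253 + (665/1332)/(-6) = 13253 + (665/1332)*(-⅙) = 13253 - 665/7992 = 105917311/7992 ≈ 13253.)
(-808 - 1*8410) - V = (-808 - 1*8410) - 1*105917311/7992 = (-808 - 8410) - 105917311/7992 = -9218 - 105917311/7992 = -179587567/7992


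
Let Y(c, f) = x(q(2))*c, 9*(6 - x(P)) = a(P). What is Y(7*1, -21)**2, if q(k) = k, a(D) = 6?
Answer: 12544/9 ≈ 1393.8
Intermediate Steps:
x(P) = 16/3 (x(P) = 6 - 1/9*6 = 6 - 2/3 = 16/3)
Y(c, f) = 16*c/3
Y(7*1, -21)**2 = (16*(7*1)/3)**2 = ((16/3)*7)**2 = (112/3)**2 = 12544/9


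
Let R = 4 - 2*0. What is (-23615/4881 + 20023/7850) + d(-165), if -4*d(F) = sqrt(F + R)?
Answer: -87645487/38315850 - I*sqrt(161)/4 ≈ -2.2874 - 3.1721*I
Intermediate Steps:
R = 4 (R = 4 + 0 = 4)
d(F) = -sqrt(4 + F)/4 (d(F) = -sqrt(F + 4)/4 = -sqrt(4 + F)/4)
(-23615/4881 + 20023/7850) + d(-165) = (-23615/4881 + 20023/7850) - sqrt(4 - 165)/4 = (-23615*1/4881 + 20023*(1/7850)) - I*sqrt(161)/4 = (-23615/4881 + 20023/7850) - I*sqrt(161)/4 = -87645487/38315850 - I*sqrt(161)/4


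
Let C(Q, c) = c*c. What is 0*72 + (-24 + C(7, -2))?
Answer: -20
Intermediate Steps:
C(Q, c) = c**2
0*72 + (-24 + C(7, -2)) = 0*72 + (-24 + (-2)**2) = 0 + (-24 + 4) = 0 - 20 = -20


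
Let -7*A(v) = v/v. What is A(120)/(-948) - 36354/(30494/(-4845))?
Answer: 7397675653/1280748 ≈ 5776.1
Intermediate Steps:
A(v) = -⅐ (A(v) = -v/(7*v) = -⅐*1 = -⅐)
A(120)/(-948) - 36354/(30494/(-4845)) = -⅐/(-948) - 36354/(30494/(-4845)) = -⅐*(-1/948) - 36354/(30494*(-1/4845)) = 1/6636 - 36354/(-30494/4845) = 1/6636 - 36354*(-4845/30494) = 1/6636 + 88067565/15247 = 7397675653/1280748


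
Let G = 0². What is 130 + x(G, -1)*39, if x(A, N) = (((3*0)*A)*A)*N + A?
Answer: 130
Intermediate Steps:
G = 0
x(A, N) = A (x(A, N) = ((0*A)*A)*N + A = (0*A)*N + A = 0*N + A = 0 + A = A)
130 + x(G, -1)*39 = 130 + 0*39 = 130 + 0 = 130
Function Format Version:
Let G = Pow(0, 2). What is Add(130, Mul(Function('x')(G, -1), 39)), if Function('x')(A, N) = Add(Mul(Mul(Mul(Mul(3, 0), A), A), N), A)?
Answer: 130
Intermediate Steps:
G = 0
Function('x')(A, N) = A (Function('x')(A, N) = Add(Mul(Mul(Mul(0, A), A), N), A) = Add(Mul(Mul(0, A), N), A) = Add(Mul(0, N), A) = Add(0, A) = A)
Add(130, Mul(Function('x')(G, -1), 39)) = Add(130, Mul(0, 39)) = Add(130, 0) = 130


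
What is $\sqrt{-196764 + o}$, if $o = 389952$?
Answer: $2 \sqrt{48297} \approx 439.53$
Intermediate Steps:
$\sqrt{-196764 + o} = \sqrt{-196764 + 389952} = \sqrt{193188} = 2 \sqrt{48297}$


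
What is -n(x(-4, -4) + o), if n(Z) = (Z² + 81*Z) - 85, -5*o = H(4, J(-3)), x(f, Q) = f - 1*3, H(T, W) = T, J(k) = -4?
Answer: 16399/25 ≈ 655.96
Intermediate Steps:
x(f, Q) = -3 + f (x(f, Q) = f - 3 = -3 + f)
o = -⅘ (o = -⅕*4 = -⅘ ≈ -0.80000)
n(Z) = -85 + Z² + 81*Z
-n(x(-4, -4) + o) = -(-85 + ((-3 - 4) - ⅘)² + 81*((-3 - 4) - ⅘)) = -(-85 + (-7 - ⅘)² + 81*(-7 - ⅘)) = -(-85 + (-39/5)² + 81*(-39/5)) = -(-85 + 1521/25 - 3159/5) = -1*(-16399/25) = 16399/25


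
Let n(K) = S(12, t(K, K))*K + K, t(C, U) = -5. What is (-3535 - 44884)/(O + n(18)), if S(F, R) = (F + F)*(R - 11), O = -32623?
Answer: 48419/39517 ≈ 1.2253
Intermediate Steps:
S(F, R) = 2*F*(-11 + R) (S(F, R) = (2*F)*(-11 + R) = 2*F*(-11 + R))
n(K) = -383*K (n(K) = (2*12*(-11 - 5))*K + K = (2*12*(-16))*K + K = -384*K + K = -383*K)
(-3535 - 44884)/(O + n(18)) = (-3535 - 44884)/(-32623 - 383*18) = -48419/(-32623 - 6894) = -48419/(-39517) = -48419*(-1/39517) = 48419/39517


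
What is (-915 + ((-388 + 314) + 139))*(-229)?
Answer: 194650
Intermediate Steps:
(-915 + ((-388 + 314) + 139))*(-229) = (-915 + (-74 + 139))*(-229) = (-915 + 65)*(-229) = -850*(-229) = 194650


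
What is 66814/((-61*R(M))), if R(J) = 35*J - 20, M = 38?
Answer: -33407/39955 ≈ -0.83612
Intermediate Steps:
R(J) = -20 + 35*J
66814/((-61*R(M))) = 66814/((-61*(-20 + 35*38))) = 66814/((-61*(-20 + 1330))) = 66814/((-61*1310)) = 66814/(-79910) = 66814*(-1/79910) = -33407/39955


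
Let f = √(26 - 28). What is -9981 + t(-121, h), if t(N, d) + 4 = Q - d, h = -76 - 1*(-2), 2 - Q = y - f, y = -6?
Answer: -9903 + I*√2 ≈ -9903.0 + 1.4142*I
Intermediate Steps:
f = I*√2 (f = √(-2) = I*√2 ≈ 1.4142*I)
Q = 8 + I*√2 (Q = 2 - (-6 - I*√2) = 2 + (6 + I*√2) = 8 + I*√2 ≈ 8.0 + 1.4142*I)
h = -74 (h = -76 + 2 = -74)
t(N, d) = 4 - d + I*√2 (t(N, d) = -4 + ((8 + I*√2) - d) = -4 + (8 - d + I*√2) = 4 - d + I*√2)
-9981 + t(-121, h) = -9981 + (4 - 1*(-74) + I*√2) = -9981 + (4 + 74 + I*√2) = -9981 + (78 + I*√2) = -9903 + I*√2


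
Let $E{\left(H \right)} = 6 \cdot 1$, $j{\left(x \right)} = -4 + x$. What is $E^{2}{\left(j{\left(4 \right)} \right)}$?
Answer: $36$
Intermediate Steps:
$E{\left(H \right)} = 6$
$E^{2}{\left(j{\left(4 \right)} \right)} = 6^{2} = 36$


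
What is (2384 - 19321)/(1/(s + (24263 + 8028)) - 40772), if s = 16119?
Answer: 819920170/1973772519 ≈ 0.41541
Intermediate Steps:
(2384 - 19321)/(1/(s + (24263 + 8028)) - 40772) = (2384 - 19321)/(1/(16119 + (24263 + 8028)) - 40772) = -16937/(1/(16119 + 32291) - 40772) = -16937/(1/48410 - 40772) = -16937/(-1973772519/48410) = -16937*(-48410/1973772519) = 819920170/1973772519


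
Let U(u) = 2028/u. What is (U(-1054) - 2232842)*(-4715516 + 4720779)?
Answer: -6193018140724/527 ≈ -1.1751e+10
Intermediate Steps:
(U(-1054) - 2232842)*(-4715516 + 4720779) = (2028/(-1054) - 2232842)*(-4715516 + 4720779) = (2028*(-1/1054) - 2232842)*5263 = (-1014/527 - 2232842)*5263 = -1176708748/527*5263 = -6193018140724/527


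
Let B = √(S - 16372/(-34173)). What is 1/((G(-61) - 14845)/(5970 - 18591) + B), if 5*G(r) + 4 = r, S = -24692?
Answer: 356012069973/7467416110256882 - 53096547*I*√200240334823/3733708055128441 ≈ 4.7675e-5 - 0.0063636*I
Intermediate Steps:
G(r) = -⅘ + r/5
B = 4*I*√200240334823/11391 (B = √(-24692 - 16372/(-34173)) = √(-24692 - 16372*(-1/34173)) = √(-24692 + 16372/34173) = √(-843783344/34173) = 4*I*√200240334823/11391 ≈ 157.14*I)
1/((G(-61) - 14845)/(5970 - 18591) + B) = 1/(((-⅘ + (⅕)*(-61)) - 14845)/(5970 - 18591) + 4*I*√200240334823/11391) = 1/(((-⅘ - 61/5) - 14845)/(-12621) + 4*I*√200240334823/11391) = 1/((-13 - 14845)*(-1/12621) + 4*I*√200240334823/11391) = 1/(-14858*(-1/12621) + 4*I*√200240334823/11391) = 1/(14858/12621 + 4*I*√200240334823/11391)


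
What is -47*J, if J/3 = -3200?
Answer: 451200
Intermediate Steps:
J = -9600 (J = 3*(-3200) = -9600)
-47*J = -47*(-9600) = 451200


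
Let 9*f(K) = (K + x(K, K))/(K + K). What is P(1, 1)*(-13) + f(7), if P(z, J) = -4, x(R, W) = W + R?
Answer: 313/6 ≈ 52.167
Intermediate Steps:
x(R, W) = R + W
f(K) = ⅙ (f(K) = ((K + (K + K))/(K + K))/9 = ((K + 2*K)/((2*K)))/9 = ((3*K)*(1/(2*K)))/9 = (⅑)*(3/2) = ⅙)
P(1, 1)*(-13) + f(7) = -4*(-13) + ⅙ = 52 + ⅙ = 313/6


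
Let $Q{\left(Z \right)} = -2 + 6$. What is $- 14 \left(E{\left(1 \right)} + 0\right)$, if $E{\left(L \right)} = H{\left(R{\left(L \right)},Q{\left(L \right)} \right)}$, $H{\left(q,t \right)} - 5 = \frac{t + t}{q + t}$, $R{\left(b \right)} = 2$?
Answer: $- \frac{266}{3} \approx -88.667$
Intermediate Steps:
$Q{\left(Z \right)} = 4$
$H{\left(q,t \right)} = 5 + \frac{2 t}{q + t}$ ($H{\left(q,t \right)} = 5 + \frac{t + t}{q + t} = 5 + \frac{2 t}{q + t}$)
$E{\left(L \right)} = \frac{19}{3}$ ($E{\left(L \right)} = \frac{5 \cdot 2 + 7 \cdot 4}{2 + 4} = \frac{10 + 28}{6} = \frac{1}{6} \cdot 38 = \frac{19}{3}$)
$- 14 \left(E{\left(1 \right)} + 0\right) = - 14 \left(\frac{19}{3} + 0\right) = \left(-14\right) \frac{19}{3} = - \frac{266}{3}$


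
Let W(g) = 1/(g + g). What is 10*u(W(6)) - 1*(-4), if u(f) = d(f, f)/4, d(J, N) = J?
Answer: 101/24 ≈ 4.2083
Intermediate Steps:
W(g) = 1/(2*g)
u(f) = f/4
10*u(W(6)) - 1*(-4) = 10*(((½)/6)/4) - 1*(-4) = 10*(((½)*(⅙))/4) + 4 = 10*((¼)*(1/12)) + 4 = 10*(1/48) + 4 = 5/24 + 4 = 101/24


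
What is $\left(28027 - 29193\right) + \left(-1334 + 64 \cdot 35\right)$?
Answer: $-260$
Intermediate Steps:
$\left(28027 - 29193\right) + \left(-1334 + 64 \cdot 35\right) = -1166 + \left(-1334 + 2240\right) = -1166 + 906 = -260$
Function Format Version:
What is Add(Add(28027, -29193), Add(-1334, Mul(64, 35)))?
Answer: -260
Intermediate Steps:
Add(Add(28027, -29193), Add(-1334, Mul(64, 35))) = Add(-1166, Add(-1334, 2240)) = Add(-1166, 906) = -260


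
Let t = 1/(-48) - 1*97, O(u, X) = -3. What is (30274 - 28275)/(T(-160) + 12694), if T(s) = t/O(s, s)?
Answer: 287856/1832593 ≈ 0.15708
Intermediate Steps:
t = -4657/48 (t = -1/48 - 97 = -4657/48 ≈ -97.021)
T(s) = 4657/144 (T(s) = -4657/48/(-3) = -4657/48*(-⅓) = 4657/144)
(30274 - 28275)/(T(-160) + 12694) = (30274 - 28275)/(4657/144 + 12694) = 1999/(1832593/144) = 1999*(144/1832593) = 287856/1832593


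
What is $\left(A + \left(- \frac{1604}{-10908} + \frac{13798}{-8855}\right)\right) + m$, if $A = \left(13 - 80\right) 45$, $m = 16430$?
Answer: $\frac{323905776484}{24147585} \approx 13414.0$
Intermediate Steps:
$A = -3015$ ($A = \left(-67\right) 45 = -3015$)
$\left(A + \left(- \frac{1604}{-10908} + \frac{13798}{-8855}\right)\right) + m = \left(-3015 + \left(- \frac{1604}{-10908} + \frac{13798}{-8855}\right)\right) + 16430 = \left(-3015 + \left(\left(-1604\right) \left(- \frac{1}{10908}\right) + 13798 \left(- \frac{1}{8855}\right)\right)\right) + 16430 = \left(-3015 + \left(\frac{401}{2727} - \frac{13798}{8855}\right)\right) + 16430 = \left(-3015 - \frac{34076291}{24147585}\right) + 16430 = - \frac{72839045066}{24147585} + 16430 = \frac{323905776484}{24147585}$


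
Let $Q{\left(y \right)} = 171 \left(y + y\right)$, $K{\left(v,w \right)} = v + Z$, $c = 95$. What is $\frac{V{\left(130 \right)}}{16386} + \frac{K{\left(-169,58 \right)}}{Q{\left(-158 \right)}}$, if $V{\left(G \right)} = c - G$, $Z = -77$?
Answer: $\frac{9906}{4099231} \approx 0.0024166$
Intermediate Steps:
$K{\left(v,w \right)} = -77 + v$ ($K{\left(v,w \right)} = v - 77 = -77 + v$)
$Q{\left(y \right)} = 342 y$ ($Q{\left(y \right)} = 171 \cdot 2 y = 342 y$)
$V{\left(G \right)} = 95 - G$
$\frac{V{\left(130 \right)}}{16386} + \frac{K{\left(-169,58 \right)}}{Q{\left(-158 \right)}} = \frac{95 - 130}{16386} + \frac{-77 - 169}{342 \left(-158\right)} = \left(95 - 130\right) \frac{1}{16386} - \frac{246}{-54036} = \left(-35\right) \frac{1}{16386} - - \frac{41}{9006} = - \frac{35}{16386} + \frac{41}{9006} = \frac{9906}{4099231}$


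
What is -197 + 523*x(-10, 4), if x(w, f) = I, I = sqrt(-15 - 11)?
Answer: -197 + 523*I*sqrt(26) ≈ -197.0 + 2666.8*I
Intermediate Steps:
I = I*sqrt(26) (I = sqrt(-26) = I*sqrt(26) ≈ 5.099*I)
x(w, f) = I*sqrt(26)
-197 + 523*x(-10, 4) = -197 + 523*(I*sqrt(26)) = -197 + 523*I*sqrt(26)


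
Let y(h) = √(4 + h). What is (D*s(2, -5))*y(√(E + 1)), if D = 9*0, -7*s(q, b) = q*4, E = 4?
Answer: 0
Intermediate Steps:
s(q, b) = -4*q/7 (s(q, b) = -q*4/7 = -4*q/7)
D = 0
(D*s(2, -5))*y(√(E + 1)) = (0*(-4/7*2))*√(4 + √(4 + 1)) = (0*(-8/7))*√(4 + √5) = 0*√(4 + √5) = 0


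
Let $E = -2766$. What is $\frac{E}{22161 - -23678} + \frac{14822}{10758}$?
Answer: $\frac{324834515}{246567981} \approx 1.3174$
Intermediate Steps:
$\frac{E}{22161 - -23678} + \frac{14822}{10758} = - \frac{2766}{22161 - -23678} + \frac{14822}{10758} = - \frac{2766}{22161 + 23678} + 14822 \cdot \frac{1}{10758} = - \frac{2766}{45839} + \frac{7411}{5379} = \frac{324834515}{246567981}$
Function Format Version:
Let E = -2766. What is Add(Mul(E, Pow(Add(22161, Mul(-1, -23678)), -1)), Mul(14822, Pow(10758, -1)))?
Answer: Rational(324834515, 246567981) ≈ 1.3174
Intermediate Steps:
Add(Mul(E, Pow(Add(22161, Mul(-1, -23678)), -1)), Mul(14822, Pow(10758, -1))) = Add(Mul(-2766, Pow(Add(22161, Mul(-1, -23678)), -1)), Mul(14822, Pow(10758, -1))) = Add(Mul(-2766, Pow(Add(22161, 23678), -1)), Mul(14822, Rational(1, 10758))) = Add(Mul(-2766, Pow(45839, -1)), Rational(7411, 5379)) = Add(Mul(-2766, Rational(1, 45839)), Rational(7411, 5379)) = Add(Rational(-2766, 45839), Rational(7411, 5379)) = Rational(324834515, 246567981)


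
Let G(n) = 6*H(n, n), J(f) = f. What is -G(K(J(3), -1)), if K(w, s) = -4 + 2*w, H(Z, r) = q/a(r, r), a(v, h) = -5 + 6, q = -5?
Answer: 30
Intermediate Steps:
a(v, h) = 1
H(Z, r) = -5 (H(Z, r) = -5/1 = -5*1 = -5)
G(n) = -30 (G(n) = 6*(-5) = -30)
-G(K(J(3), -1)) = -1*(-30) = 30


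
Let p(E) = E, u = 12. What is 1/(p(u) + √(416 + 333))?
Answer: -12/605 + √749/605 ≈ 0.025401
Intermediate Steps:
1/(p(u) + √(416 + 333)) = 1/(12 + √(416 + 333)) = 1/(12 + √749)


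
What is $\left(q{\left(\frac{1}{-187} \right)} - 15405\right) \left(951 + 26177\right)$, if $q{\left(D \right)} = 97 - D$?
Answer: $- \frac{77656477160}{187} \approx -4.1528 \cdot 10^{8}$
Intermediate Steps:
$\left(q{\left(\frac{1}{-187} \right)} - 15405\right) \left(951 + 26177\right) = \left(\left(97 - \frac{1}{-187}\right) - 15405\right) \left(951 + 26177\right) = \left(\left(97 - - \frac{1}{187}\right) - 15405\right) 27128 = \left(\left(97 + \frac{1}{187}\right) - 15405\right) 27128 = \left(\frac{18140}{187} - 15405\right) 27128 = \left(- \frac{2862595}{187}\right) 27128 = - \frac{77656477160}{187}$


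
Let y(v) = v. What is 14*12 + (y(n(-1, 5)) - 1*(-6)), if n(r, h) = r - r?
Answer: 174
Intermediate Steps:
n(r, h) = 0
14*12 + (y(n(-1, 5)) - 1*(-6)) = 14*12 + (0 - 1*(-6)) = 168 + (0 + 6) = 168 + 6 = 174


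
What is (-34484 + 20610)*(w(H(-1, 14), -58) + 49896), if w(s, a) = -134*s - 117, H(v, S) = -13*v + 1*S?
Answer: -640437714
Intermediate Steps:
H(v, S) = S - 13*v (H(v, S) = -13*v + S = S - 13*v)
w(s, a) = -117 - 134*s
(-34484 + 20610)*(w(H(-1, 14), -58) + 49896) = (-34484 + 20610)*((-117 - 134*(14 - 13*(-1))) + 49896) = -13874*((-117 - 134*(14 + 13)) + 49896) = -13874*((-117 - 134*27) + 49896) = -13874*((-117 - 3618) + 49896) = -13874*(-3735 + 49896) = -13874*46161 = -640437714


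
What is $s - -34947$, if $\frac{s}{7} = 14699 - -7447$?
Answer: $189969$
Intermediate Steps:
$s = 155022$ ($s = 7 \left(14699 - -7447\right) = 7 \left(14699 + 7447\right) = 7 \cdot 22146 = 155022$)
$s - -34947 = 155022 - -34947 = 155022 + 34947 = 189969$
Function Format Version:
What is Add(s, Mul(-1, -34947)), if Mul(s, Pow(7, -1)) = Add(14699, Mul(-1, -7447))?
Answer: 189969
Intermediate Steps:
s = 155022 (s = Mul(7, Add(14699, Mul(-1, -7447))) = Mul(7, Add(14699, 7447)) = Mul(7, 22146) = 155022)
Add(s, Mul(-1, -34947)) = Add(155022, Mul(-1, -34947)) = Add(155022, 34947) = 189969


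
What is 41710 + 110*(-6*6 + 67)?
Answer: 45120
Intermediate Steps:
41710 + 110*(-6*6 + 67) = 41710 + 110*(-36 + 67) = 41710 + 110*31 = 41710 + 3410 = 45120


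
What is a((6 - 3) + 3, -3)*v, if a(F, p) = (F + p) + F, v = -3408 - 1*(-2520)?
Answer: -7992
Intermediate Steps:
v = -888 (v = -3408 + 2520 = -888)
a(F, p) = p + 2*F
a((6 - 3) + 3, -3)*v = (-3 + 2*((6 - 3) + 3))*(-888) = (-3 + 2*(3 + 3))*(-888) = (-3 + 2*6)*(-888) = (-3 + 12)*(-888) = 9*(-888) = -7992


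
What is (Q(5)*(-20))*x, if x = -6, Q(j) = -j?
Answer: -600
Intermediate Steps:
(Q(5)*(-20))*x = (-1*5*(-20))*(-6) = -5*(-20)*(-6) = 100*(-6) = -600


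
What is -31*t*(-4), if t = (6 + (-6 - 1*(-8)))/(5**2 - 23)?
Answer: 496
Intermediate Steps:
t = 4 (t = (6 + (-6 + 8))/(25 - 23) = (6 + 2)/2 = 8*(1/2) = 4)
-31*t*(-4) = -31*4*(-4) = -124*(-4) = 496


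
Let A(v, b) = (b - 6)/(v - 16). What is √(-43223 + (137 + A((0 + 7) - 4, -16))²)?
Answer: I*√4053878/13 ≈ 154.88*I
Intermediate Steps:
A(v, b) = (-6 + b)/(-16 + v)
√(-43223 + (137 + A((0 + 7) - 4, -16))²) = √(-43223 + (137 + (-6 - 16)/(-16 + ((0 + 7) - 4)))²) = √(-43223 + (137 - 22/(-16 + (7 - 4)))²) = √(-43223 + (137 - 22/(-16 + 3))²) = √(-43223 + (137 - 22/(-13))²) = √(-43223 + (137 - 1/13*(-22))²) = √(-43223 + (137 + 22/13)²) = √(-43223 + (1803/13)²) = √(-43223 + 3250809/169) = √(-4053878/169) = I*√4053878/13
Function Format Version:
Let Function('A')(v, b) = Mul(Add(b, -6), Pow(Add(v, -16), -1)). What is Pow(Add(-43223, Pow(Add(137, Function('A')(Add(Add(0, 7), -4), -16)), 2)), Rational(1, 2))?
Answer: Mul(Rational(1, 13), I, Pow(4053878, Rational(1, 2))) ≈ Mul(154.88, I)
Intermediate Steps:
Function('A')(v, b) = Mul(Pow(Add(-16, v), -1), Add(-6, b)) (Function('A')(v, b) = Mul(Add(-6, b), Pow(Add(-16, v), -1)) = Mul(Pow(Add(-16, v), -1), Add(-6, b)))
Pow(Add(-43223, Pow(Add(137, Function('A')(Add(Add(0, 7), -4), -16)), 2)), Rational(1, 2)) = Pow(Add(-43223, Pow(Add(137, Mul(Pow(Add(-16, Add(Add(0, 7), -4)), -1), Add(-6, -16))), 2)), Rational(1, 2)) = Pow(Add(-43223, Pow(Add(137, Mul(Pow(Add(-16, Add(7, -4)), -1), -22)), 2)), Rational(1, 2)) = Pow(Add(-43223, Pow(Add(137, Mul(Pow(Add(-16, 3), -1), -22)), 2)), Rational(1, 2)) = Pow(Add(-43223, Pow(Add(137, Mul(Pow(-13, -1), -22)), 2)), Rational(1, 2)) = Pow(Add(-43223, Pow(Add(137, Mul(Rational(-1, 13), -22)), 2)), Rational(1, 2)) = Pow(Add(-43223, Pow(Add(137, Rational(22, 13)), 2)), Rational(1, 2)) = Pow(Add(-43223, Pow(Rational(1803, 13), 2)), Rational(1, 2)) = Pow(Add(-43223, Rational(3250809, 169)), Rational(1, 2)) = Pow(Rational(-4053878, 169), Rational(1, 2)) = Mul(Rational(1, 13), I, Pow(4053878, Rational(1, 2)))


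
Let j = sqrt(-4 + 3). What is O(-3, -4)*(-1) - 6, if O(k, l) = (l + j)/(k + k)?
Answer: -20/3 + I/6 ≈ -6.6667 + 0.16667*I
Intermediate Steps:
j = I (j = sqrt(-1) = I ≈ 1.0*I)
O(k, l) = (I + l)/(2*k) (O(k, l) = (l + I)/(k + k) = (I + l)/((2*k)) = (I + l)*(1/(2*k)) = (I + l)/(2*k))
O(-3, -4)*(-1) - 6 = ((1/2)*(I - 4)/(-3))*(-1) - 6 = ((1/2)*(-1/3)*(-4 + I))*(-1) - 6 = (2/3 - I/6)*(-1) - 6 = (-2/3 + I/6) - 6 = -20/3 + I/6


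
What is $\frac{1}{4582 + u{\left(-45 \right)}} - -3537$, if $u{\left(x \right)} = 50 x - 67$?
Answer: $\frac{8011306}{2265} \approx 3537.0$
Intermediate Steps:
$u{\left(x \right)} = -67 + 50 x$
$\frac{1}{4582 + u{\left(-45 \right)}} - -3537 = \frac{1}{4582 + \left(-67 + 50 \left(-45\right)\right)} - -3537 = \frac{1}{4582 - 2317} + 3537 = \frac{1}{2265} + 3537 = \frac{8011306}{2265}$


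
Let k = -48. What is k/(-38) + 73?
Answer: 1411/19 ≈ 74.263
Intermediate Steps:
k/(-38) + 73 = -48/(-38) + 73 = -48*(-1/38) + 73 = 24/19 + 73 = 1411/19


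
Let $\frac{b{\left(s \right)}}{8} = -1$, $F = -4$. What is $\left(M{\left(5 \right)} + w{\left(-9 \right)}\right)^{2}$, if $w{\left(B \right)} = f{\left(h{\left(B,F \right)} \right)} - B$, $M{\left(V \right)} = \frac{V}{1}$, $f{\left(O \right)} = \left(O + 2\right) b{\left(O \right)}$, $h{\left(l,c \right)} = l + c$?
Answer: $10404$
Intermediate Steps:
$b{\left(s \right)} = -8$ ($b{\left(s \right)} = 8 \left(-1\right) = -8$)
$h{\left(l,c \right)} = c + l$
$f{\left(O \right)} = -16 - 8 O$ ($f{\left(O \right)} = \left(O + 2\right) \left(-8\right) = \left(2 + O\right) \left(-8\right) = -16 - 8 O$)
$M{\left(V \right)} = V$ ($M{\left(V \right)} = V 1 = V$)
$w{\left(B \right)} = 16 - 9 B$ ($w{\left(B \right)} = \left(-16 - 8 \left(-4 + B\right)\right) - B = \left(-16 - \left(-32 + 8 B\right)\right) - B = \left(16 - 8 B\right) - B = 16 - 9 B$)
$\left(M{\left(5 \right)} + w{\left(-9 \right)}\right)^{2} = \left(5 + \left(16 - -81\right)\right)^{2} = \left(5 + \left(16 + 81\right)\right)^{2} = \left(5 + 97\right)^{2} = 102^{2} = 10404$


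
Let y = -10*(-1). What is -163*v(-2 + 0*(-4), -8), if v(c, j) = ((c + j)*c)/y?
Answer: -326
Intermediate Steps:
y = 10
v(c, j) = c*(c + j)/10 (v(c, j) = ((c + j)*c)/10 = (c*(c + j))*(1/10) = c*(c + j)/10)
-163*v(-2 + 0*(-4), -8) = -163*(-2 + 0*(-4))*((-2 + 0*(-4)) - 8)/10 = -163*(-2 + 0)*((-2 + 0) - 8)/10 = -163*(-2)*(-2 - 8)/10 = -163*(-2)*(-10)/10 = -163*2 = -326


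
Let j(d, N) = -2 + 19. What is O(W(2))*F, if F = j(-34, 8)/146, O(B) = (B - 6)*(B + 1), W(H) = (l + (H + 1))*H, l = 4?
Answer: 1020/73 ≈ 13.973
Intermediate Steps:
W(H) = H*(5 + H) (W(H) = (4 + (H + 1))*H = (4 + (1 + H))*H = (5 + H)*H = H*(5 + H))
j(d, N) = 17
O(B) = (1 + B)*(-6 + B) (O(B) = (-6 + B)*(1 + B) = (1 + B)*(-6 + B))
F = 17/146 ≈ 0.11644
O(W(2))*F = (-6 + (2*(5 + 2))**2 - 10*(5 + 2))*(17/146) = (-6 + (2*7)**2 - 10*7)*(17/146) = (-6 + 14**2 - 5*14)*(17/146) = (-6 + 196 - 70)*(17/146) = 120*(17/146) = 1020/73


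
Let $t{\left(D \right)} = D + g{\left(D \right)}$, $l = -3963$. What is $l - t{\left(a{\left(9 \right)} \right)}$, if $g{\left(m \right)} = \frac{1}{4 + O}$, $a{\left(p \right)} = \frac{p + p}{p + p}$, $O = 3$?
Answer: $- \frac{27749}{7} \approx -3964.1$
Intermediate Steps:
$a{\left(p \right)} = 1$ ($a{\left(p \right)} = \frac{2 p}{2 p} = 2 p \frac{1}{2 p} = 1$)
$g{\left(m \right)} = \frac{1}{7}$ ($g{\left(m \right)} = \frac{1}{4 + 3} = \frac{1}{7}$)
$t{\left(D \right)} = \frac{1}{7} + D$ ($t{\left(D \right)} = D + \frac{1}{7} = \frac{1}{7} + D$)
$l - t{\left(a{\left(9 \right)} \right)} = -3963 - \left(\frac{1}{7} + 1\right) = -3963 - \frac{8}{7} = - \frac{27749}{7}$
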